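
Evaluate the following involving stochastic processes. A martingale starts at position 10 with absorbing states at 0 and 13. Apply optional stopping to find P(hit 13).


By optional stopping theorem: E(M at tau) = M(0) = 10
P(hit 13)*13 + P(hit 0)*0 = 10
P(hit 13) = (10 - 0)/(13 - 0) = 10/13 = 0.7692

0.7692


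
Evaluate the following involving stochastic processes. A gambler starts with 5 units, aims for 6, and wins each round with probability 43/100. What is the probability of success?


Gambler's ruin formula:
r = q/p = 0.5700/0.4300 = 1.3256
P(win) = (1 - r^i)/(1 - r^N)
= (1 - 1.3256^5)/(1 - 1.3256^6)
= 0.6989

0.6989


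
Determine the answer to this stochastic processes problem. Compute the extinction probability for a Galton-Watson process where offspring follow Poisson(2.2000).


Since mu = 2.2000 > 1, extinction prob q < 1.
Solve s = exp(mu*(s-1)) iteratively.
q = 0.1563

0.1563


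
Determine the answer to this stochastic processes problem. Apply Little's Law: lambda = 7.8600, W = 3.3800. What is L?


Little's Law: L = lambda * W
= 7.8600 * 3.3800
= 26.5668

26.5668


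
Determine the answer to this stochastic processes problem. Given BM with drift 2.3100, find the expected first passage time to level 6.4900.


Expected first passage time = a/mu
= 6.4900/2.3100
= 2.8095

2.8095


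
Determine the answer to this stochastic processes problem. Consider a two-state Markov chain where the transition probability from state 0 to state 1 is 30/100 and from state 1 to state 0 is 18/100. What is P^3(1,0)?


Computing P^3 by matrix multiplication.
P = [[0.7000, 0.3000], [0.1800, 0.8200]]
After raising P to the power 3:
P^3(1,0) = 0.3223

0.3223


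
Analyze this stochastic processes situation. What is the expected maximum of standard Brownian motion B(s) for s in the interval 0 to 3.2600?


E(max B(s)) = sqrt(2t/pi)
= sqrt(2*3.2600/pi)
= sqrt(2.0754)
= 1.4406

1.4406


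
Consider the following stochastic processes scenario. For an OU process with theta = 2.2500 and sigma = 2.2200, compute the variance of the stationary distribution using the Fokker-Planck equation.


Stationary variance = sigma^2 / (2*theta)
= 2.2200^2 / (2*2.2500)
= 4.9284 / 4.5000
= 1.0952

1.0952


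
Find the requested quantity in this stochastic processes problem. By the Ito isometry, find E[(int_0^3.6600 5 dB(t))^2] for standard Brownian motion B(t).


By Ito isometry: E[(int f dB)^2] = int f^2 dt
= 5^2 * 3.6600
= 25 * 3.6600 = 91.5000

91.5000


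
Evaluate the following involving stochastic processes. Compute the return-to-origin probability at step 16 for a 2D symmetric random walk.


P = C(16,8)^2 / 4^16
= 12870^2 / 4294967296
= 165636900 / 4294967296
= 0.0386

0.0386


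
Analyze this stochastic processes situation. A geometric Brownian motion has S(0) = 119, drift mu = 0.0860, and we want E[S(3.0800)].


E[S(t)] = S(0) * exp(mu * t)
= 119 * exp(0.0860 * 3.0800)
= 119 * 1.3033
= 155.0897

155.0897


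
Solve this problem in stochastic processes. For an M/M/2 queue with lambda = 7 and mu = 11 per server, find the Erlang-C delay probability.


a = lambda/mu = 0.6364
rho = a/c = 0.3182
Erlang-C formula applied:
C(c,a) = 0.1536

0.1536


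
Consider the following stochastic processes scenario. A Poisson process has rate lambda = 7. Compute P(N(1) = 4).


P(N(t)=k) = (lambda*t)^k * exp(-lambda*t) / k!
lambda*t = 7
= 7^4 * exp(-7) / 4!
= 2401 * 9.1188e-04 / 24
= 0.0912

0.0912


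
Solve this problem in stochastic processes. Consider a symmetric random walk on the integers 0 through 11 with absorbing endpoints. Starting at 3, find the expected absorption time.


For symmetric RW on 0,...,N with absorbing barriers, E(i) = i*(N-i)
E(3) = 3 * 8 = 24

24


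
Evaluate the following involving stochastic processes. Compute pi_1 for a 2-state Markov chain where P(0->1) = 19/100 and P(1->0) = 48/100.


Stationary distribution: pi_0 = p10/(p01+p10), pi_1 = p01/(p01+p10)
p01 = 0.1900, p10 = 0.4800
pi_1 = 0.2836

0.2836


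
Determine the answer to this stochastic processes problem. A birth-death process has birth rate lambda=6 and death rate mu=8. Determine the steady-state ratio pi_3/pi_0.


For birth-death process, pi_n/pi_0 = (lambda/mu)^n
= (6/8)^3
= 0.4219

0.4219


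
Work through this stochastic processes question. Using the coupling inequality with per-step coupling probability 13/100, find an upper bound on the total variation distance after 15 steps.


TV distance bound <= (1-delta)^n
= (1 - 0.1300)^15
= 0.8700^15
= 0.1238

0.1238


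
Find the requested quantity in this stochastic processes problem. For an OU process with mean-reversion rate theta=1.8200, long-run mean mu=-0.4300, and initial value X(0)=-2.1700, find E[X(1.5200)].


E[X(t)] = mu + (X(0) - mu)*exp(-theta*t)
= -0.4300 + (-2.1700 - -0.4300)*exp(-1.8200*1.5200)
= -0.4300 + -1.7400 * 0.0629
= -0.5394

-0.5394


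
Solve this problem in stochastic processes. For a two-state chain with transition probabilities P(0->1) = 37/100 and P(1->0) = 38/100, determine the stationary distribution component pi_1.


Stationary distribution: pi_0 = p10/(p01+p10), pi_1 = p01/(p01+p10)
p01 = 0.3700, p10 = 0.3800
pi_1 = 0.4933

0.4933


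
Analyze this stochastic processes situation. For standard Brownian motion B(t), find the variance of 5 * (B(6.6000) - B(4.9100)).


Var(alpha*(B(t)-B(s))) = alpha^2 * (t-s)
= 5^2 * (6.6000 - 4.9100)
= 25 * 1.6900
= 42.2500

42.2500


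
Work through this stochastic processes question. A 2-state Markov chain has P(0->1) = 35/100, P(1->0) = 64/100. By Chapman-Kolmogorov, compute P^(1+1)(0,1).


P^2 = P^1 * P^1
Computing via matrix multiplication of the transition matrix.
Entry (0,1) of P^2 = 0.3535

0.3535


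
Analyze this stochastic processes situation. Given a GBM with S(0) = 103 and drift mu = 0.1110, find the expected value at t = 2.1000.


E[S(t)] = S(0) * exp(mu * t)
= 103 * exp(0.1110 * 2.1000)
= 103 * 1.2625
= 130.0383

130.0383


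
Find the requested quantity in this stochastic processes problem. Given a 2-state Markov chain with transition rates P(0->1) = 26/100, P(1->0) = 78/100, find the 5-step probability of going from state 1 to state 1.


Computing P^5 by matrix multiplication.
P = [[0.7400, 0.2600], [0.7800, 0.2200]]
After raising P to the power 5:
P^5(1,1) = 0.2500

0.2500


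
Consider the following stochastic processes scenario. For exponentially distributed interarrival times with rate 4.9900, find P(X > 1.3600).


P(X > t) = exp(-lambda * t)
= exp(-4.9900 * 1.3600)
= exp(-6.7864) = 0.0011

0.0011


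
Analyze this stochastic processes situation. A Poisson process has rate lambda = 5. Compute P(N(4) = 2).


P(N(t)=k) = (lambda*t)^k * exp(-lambda*t) / k!
lambda*t = 20
= 20^2 * exp(-20) / 2!
= 400 * 2.0612e-09 / 2
= 4.1223e-07

4.1223e-07


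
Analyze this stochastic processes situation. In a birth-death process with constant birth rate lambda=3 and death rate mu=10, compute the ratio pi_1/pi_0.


For birth-death process, pi_n/pi_0 = (lambda/mu)^n
= (3/10)^1
= 0.3000

0.3000


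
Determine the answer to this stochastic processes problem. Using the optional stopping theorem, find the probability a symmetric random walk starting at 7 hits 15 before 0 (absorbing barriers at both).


By optional stopping theorem: E(M at tau) = M(0) = 7
P(hit 15)*15 + P(hit 0)*0 = 7
P(hit 15) = (7 - 0)/(15 - 0) = 7/15 = 0.4667

0.4667


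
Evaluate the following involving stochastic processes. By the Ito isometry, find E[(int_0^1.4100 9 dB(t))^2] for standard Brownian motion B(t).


By Ito isometry: E[(int f dB)^2] = int f^2 dt
= 9^2 * 1.4100
= 81 * 1.4100 = 114.2100

114.2100


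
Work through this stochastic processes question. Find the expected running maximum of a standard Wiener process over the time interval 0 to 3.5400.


E(max B(s)) = sqrt(2t/pi)
= sqrt(2*3.5400/pi)
= sqrt(2.2536)
= 1.5012

1.5012


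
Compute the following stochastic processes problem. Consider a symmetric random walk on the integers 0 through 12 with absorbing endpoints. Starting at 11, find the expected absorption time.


For symmetric RW on 0,...,N with absorbing barriers, E(i) = i*(N-i)
E(11) = 11 * 1 = 11

11


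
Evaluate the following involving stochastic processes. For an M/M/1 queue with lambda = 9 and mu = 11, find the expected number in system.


rho = 9/11 = 0.8182
L = rho/(1-rho)
= 0.8182/0.1818
= 4.5000

4.5000


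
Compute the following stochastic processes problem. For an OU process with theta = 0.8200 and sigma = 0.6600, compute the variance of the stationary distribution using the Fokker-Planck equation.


Stationary variance = sigma^2 / (2*theta)
= 0.6600^2 / (2*0.8200)
= 0.4356 / 1.6400
= 0.2656

0.2656


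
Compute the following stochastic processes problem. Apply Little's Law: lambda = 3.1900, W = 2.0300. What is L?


Little's Law: L = lambda * W
= 3.1900 * 2.0300
= 6.4757

6.4757


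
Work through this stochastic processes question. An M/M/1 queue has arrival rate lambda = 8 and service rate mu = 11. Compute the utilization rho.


rho = lambda/mu
= 8/11
= 0.7273

0.7273


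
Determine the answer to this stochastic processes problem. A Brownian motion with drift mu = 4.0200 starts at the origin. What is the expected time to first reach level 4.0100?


Expected first passage time = a/mu
= 4.0100/4.0200
= 0.9975

0.9975


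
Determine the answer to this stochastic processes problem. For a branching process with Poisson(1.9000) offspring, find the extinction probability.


Since mu = 1.9000 > 1, extinction prob q < 1.
Solve s = exp(mu*(s-1)) iteratively.
q = 0.2328

0.2328


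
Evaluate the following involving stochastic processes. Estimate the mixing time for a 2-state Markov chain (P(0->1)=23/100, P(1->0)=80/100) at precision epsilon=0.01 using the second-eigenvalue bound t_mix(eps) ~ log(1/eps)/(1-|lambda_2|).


lambda_2 = |1 - p01 - p10| = |1 - 0.2300 - 0.8000| = 0.0300
t_mix ~ log(1/eps)/(1 - |lambda_2|)
= log(100)/(1 - 0.0300) = 4.6052/0.9700
= 4.7476

4.7476


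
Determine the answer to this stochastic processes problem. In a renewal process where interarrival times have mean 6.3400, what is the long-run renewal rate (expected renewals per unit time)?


Long-run renewal rate = 1/E(X)
= 1/6.3400
= 0.1577

0.1577


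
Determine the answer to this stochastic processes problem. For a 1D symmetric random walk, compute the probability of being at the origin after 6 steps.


P(S(6) = 0) = C(6,3) / 4^3
= 20 / 64
= 0.3125

0.3125


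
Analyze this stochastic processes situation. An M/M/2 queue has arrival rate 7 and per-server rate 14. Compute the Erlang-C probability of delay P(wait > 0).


a = lambda/mu = 0.5000
rho = a/c = 0.2500
Erlang-C formula applied:
C(c,a) = 0.1000

0.1000


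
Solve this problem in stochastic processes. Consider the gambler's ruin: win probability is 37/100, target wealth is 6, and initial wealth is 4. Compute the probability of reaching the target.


Gambler's ruin formula:
r = q/p = 0.6300/0.3700 = 1.7027
P(win) = (1 - r^i)/(1 - r^N)
= (1 - 1.7027^4)/(1 - 1.7027^6)
= 0.3169

0.3169


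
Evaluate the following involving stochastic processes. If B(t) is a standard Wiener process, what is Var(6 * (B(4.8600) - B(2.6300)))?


Var(alpha*(B(t)-B(s))) = alpha^2 * (t-s)
= 6^2 * (4.8600 - 2.6300)
= 36 * 2.2300
= 80.2800

80.2800


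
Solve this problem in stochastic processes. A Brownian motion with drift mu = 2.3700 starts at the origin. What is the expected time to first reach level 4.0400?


Expected first passage time = a/mu
= 4.0400/2.3700
= 1.7046

1.7046


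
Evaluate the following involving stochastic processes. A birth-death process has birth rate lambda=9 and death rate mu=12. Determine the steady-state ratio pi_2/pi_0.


For birth-death process, pi_n/pi_0 = (lambda/mu)^n
= (9/12)^2
= 0.5625

0.5625


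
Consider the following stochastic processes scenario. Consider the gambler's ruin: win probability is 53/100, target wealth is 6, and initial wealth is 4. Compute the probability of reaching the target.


Gambler's ruin formula:
r = q/p = 0.4700/0.5300 = 0.8868
P(win) = (1 - r^i)/(1 - r^N)
= (1 - 0.8868^4)/(1 - 0.8868^6)
= 0.7428

0.7428


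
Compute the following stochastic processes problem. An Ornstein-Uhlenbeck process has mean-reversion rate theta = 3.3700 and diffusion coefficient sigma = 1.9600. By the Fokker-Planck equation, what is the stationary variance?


Stationary variance = sigma^2 / (2*theta)
= 1.9600^2 / (2*3.3700)
= 3.8416 / 6.7400
= 0.5700

0.5700


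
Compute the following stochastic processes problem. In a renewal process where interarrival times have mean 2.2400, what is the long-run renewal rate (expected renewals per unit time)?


Long-run renewal rate = 1/E(X)
= 1/2.2400
= 0.4464

0.4464


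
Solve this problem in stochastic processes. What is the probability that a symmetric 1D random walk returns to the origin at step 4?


P(S(4) = 0) = C(4,2) / 4^2
= 6 / 16
= 0.3750

0.3750


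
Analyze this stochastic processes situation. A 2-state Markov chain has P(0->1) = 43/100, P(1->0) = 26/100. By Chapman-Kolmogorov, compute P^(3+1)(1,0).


P^4 = P^3 * P^1
Computing via matrix multiplication of the transition matrix.
Entry (1,0) of P^4 = 0.3733

0.3733


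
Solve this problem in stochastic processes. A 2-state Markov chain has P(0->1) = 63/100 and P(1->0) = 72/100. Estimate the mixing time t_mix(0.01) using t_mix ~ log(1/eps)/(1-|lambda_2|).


lambda_2 = |1 - p01 - p10| = |1 - 0.6300 - 0.7200| = 0.3500
t_mix ~ log(1/eps)/(1 - |lambda_2|)
= log(100)/(1 - 0.3500) = 4.6052/0.6500
= 7.0849

7.0849


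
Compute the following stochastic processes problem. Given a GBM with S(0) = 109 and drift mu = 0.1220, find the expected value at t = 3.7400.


E[S(t)] = S(0) * exp(mu * t)
= 109 * exp(0.1220 * 3.7400)
= 109 * 1.5782
= 172.0229

172.0229


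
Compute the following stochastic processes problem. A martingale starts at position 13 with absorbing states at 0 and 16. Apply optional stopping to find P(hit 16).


By optional stopping theorem: E(M at tau) = M(0) = 13
P(hit 16)*16 + P(hit 0)*0 = 13
P(hit 16) = (13 - 0)/(16 - 0) = 13/16 = 0.8125

0.8125


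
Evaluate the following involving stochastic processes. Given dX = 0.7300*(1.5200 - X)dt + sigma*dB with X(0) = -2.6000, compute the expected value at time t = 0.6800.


E[X(t)] = mu + (X(0) - mu)*exp(-theta*t)
= 1.5200 + (-2.6000 - 1.5200)*exp(-0.7300*0.6800)
= 1.5200 + -4.1200 * 0.6087
= -0.9879

-0.9879


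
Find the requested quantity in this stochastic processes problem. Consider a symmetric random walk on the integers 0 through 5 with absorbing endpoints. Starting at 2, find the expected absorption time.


For symmetric RW on 0,...,N with absorbing barriers, E(i) = i*(N-i)
E(2) = 2 * 3 = 6

6


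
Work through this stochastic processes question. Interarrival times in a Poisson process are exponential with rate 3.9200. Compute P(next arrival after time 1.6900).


P(X > t) = exp(-lambda * t)
= exp(-3.9200 * 1.6900)
= exp(-6.6248) = 0.0013

0.0013


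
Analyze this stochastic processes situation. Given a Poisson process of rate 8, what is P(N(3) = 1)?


P(N(t)=k) = (lambda*t)^k * exp(-lambda*t) / k!
lambda*t = 24
= 24^1 * exp(-24) / 1!
= 24 * 3.7751e-11 / 1
= 9.0603e-10

9.0603e-10


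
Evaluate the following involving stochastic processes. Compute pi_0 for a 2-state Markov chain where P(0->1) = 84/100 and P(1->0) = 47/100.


Stationary distribution: pi_0 = p10/(p01+p10), pi_1 = p01/(p01+p10)
p01 = 0.8400, p10 = 0.4700
pi_0 = 0.3588

0.3588


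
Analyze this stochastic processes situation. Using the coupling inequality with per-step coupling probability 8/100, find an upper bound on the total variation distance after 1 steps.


TV distance bound <= (1-delta)^n
= (1 - 0.0800)^1
= 0.9200^1
= 0.9200

0.9200


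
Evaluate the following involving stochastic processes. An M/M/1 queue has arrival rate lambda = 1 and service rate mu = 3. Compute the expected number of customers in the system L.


rho = 1/3 = 0.3333
L = rho/(1-rho)
= 0.3333/0.6667
= 0.5000

0.5000


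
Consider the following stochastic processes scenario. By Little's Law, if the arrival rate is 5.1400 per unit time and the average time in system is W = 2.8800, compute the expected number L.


Little's Law: L = lambda * W
= 5.1400 * 2.8800
= 14.8032

14.8032


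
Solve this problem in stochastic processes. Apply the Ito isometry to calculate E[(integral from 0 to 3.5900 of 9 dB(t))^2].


By Ito isometry: E[(int f dB)^2] = int f^2 dt
= 9^2 * 3.5900
= 81 * 3.5900 = 290.7900

290.7900


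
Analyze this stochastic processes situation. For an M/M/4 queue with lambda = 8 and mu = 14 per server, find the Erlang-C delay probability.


a = lambda/mu = 0.5714
rho = a/c = 0.1429
Erlang-C formula applied:
C(c,a) = 0.0029

0.0029


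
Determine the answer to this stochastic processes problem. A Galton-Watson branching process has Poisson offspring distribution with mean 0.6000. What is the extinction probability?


Since mu = 0.6000 <= 1, extinction probability = 1.

1.0000


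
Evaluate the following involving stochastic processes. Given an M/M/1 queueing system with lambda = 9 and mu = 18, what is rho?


rho = lambda/mu
= 9/18
= 0.5000

0.5000


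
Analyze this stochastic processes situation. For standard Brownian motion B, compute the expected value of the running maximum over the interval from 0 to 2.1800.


E(max B(s)) = sqrt(2t/pi)
= sqrt(2*2.1800/pi)
= sqrt(1.3878)
= 1.1781

1.1781


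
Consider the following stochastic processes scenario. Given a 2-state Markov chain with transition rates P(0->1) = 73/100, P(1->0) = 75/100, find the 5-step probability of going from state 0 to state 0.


Computing P^5 by matrix multiplication.
P = [[0.2700, 0.7300], [0.7500, 0.2500]]
After raising P to the power 5:
P^5(0,0) = 0.4942

0.4942


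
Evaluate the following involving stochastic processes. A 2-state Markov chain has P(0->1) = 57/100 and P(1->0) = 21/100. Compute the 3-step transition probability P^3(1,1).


Computing P^3 by matrix multiplication.
P = [[0.4300, 0.5700], [0.2100, 0.7900]]
After raising P to the power 3:
P^3(1,1) = 0.7336

0.7336


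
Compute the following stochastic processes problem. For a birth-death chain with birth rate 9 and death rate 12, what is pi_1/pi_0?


For birth-death process, pi_n/pi_0 = (lambda/mu)^n
= (9/12)^1
= 0.7500

0.7500


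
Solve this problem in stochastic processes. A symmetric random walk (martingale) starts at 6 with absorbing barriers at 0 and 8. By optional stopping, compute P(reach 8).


By optional stopping theorem: E(M at tau) = M(0) = 6
P(hit 8)*8 + P(hit 0)*0 = 6
P(hit 8) = (6 - 0)/(8 - 0) = 3/4 = 0.7500

0.7500


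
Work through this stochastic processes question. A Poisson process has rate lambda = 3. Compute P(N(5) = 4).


P(N(t)=k) = (lambda*t)^k * exp(-lambda*t) / k!
lambda*t = 15
= 15^4 * exp(-15) / 4!
= 50625 * 3.0590e-07 / 24
= 6.4526e-04

6.4526e-04


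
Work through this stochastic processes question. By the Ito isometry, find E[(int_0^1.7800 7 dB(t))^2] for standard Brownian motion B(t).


By Ito isometry: E[(int f dB)^2] = int f^2 dt
= 7^2 * 1.7800
= 49 * 1.7800 = 87.2200

87.2200


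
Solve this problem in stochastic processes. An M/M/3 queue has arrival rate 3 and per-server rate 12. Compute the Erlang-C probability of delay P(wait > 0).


a = lambda/mu = 0.2500
rho = a/c = 0.0833
Erlang-C formula applied:
C(c,a) = 0.0022

0.0022


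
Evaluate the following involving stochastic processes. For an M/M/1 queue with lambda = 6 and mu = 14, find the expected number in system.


rho = 6/14 = 0.4286
L = rho/(1-rho)
= 0.4286/0.5714
= 0.7500

0.7500


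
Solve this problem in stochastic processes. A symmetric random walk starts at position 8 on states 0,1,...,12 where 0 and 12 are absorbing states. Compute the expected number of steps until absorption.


For symmetric RW on 0,...,N with absorbing barriers, E(i) = i*(N-i)
E(8) = 8 * 4 = 32

32


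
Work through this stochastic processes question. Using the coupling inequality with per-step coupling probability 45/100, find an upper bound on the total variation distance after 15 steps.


TV distance bound <= (1-delta)^n
= (1 - 0.4500)^15
= 0.5500^15
= 1.2748e-04

1.2748e-04


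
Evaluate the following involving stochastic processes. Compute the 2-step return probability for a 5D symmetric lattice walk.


P(return in 2 steps) = P(reverse first step) = 1/(2d)
= 1/10
= 0.1000

0.1000


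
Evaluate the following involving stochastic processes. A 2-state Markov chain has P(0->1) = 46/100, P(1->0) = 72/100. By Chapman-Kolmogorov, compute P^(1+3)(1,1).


P^4 = P^1 * P^3
Computing via matrix multiplication of the transition matrix.
Entry (1,1) of P^4 = 0.3905

0.3905


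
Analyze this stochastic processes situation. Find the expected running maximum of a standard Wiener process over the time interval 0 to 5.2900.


E(max B(s)) = sqrt(2t/pi)
= sqrt(2*5.2900/pi)
= sqrt(3.3677)
= 1.8351

1.8351


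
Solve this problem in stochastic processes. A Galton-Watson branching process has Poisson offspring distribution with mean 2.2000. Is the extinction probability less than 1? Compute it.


Since mu = 2.2000 > 1, extinction prob q < 1.
Solve s = exp(mu*(s-1)) iteratively.
q = 0.1563

0.1563


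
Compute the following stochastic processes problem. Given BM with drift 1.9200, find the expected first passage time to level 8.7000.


Expected first passage time = a/mu
= 8.7000/1.9200
= 4.5312

4.5312


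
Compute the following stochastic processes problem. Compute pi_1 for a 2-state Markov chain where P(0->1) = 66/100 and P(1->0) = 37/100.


Stationary distribution: pi_0 = p10/(p01+p10), pi_1 = p01/(p01+p10)
p01 = 0.6600, p10 = 0.3700
pi_1 = 0.6408

0.6408


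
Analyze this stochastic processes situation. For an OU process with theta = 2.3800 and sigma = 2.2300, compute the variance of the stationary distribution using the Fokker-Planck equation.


Stationary variance = sigma^2 / (2*theta)
= 2.2300^2 / (2*2.3800)
= 4.9729 / 4.7600
= 1.0447

1.0447


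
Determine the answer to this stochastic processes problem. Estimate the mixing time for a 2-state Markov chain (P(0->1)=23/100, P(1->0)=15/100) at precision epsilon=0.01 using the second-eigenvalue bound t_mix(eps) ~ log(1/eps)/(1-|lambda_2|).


lambda_2 = |1 - p01 - p10| = |1 - 0.2300 - 0.1500| = 0.6200
t_mix ~ log(1/eps)/(1 - |lambda_2|)
= log(100)/(1 - 0.6200) = 4.6052/0.3800
= 12.1189

12.1189


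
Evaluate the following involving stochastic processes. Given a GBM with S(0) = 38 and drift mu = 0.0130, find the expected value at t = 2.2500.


E[S(t)] = S(0) * exp(mu * t)
= 38 * exp(0.0130 * 2.2500)
= 38 * 1.0297
= 39.1279

39.1279


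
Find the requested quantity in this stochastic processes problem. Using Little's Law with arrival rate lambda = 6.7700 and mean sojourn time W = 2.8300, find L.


Little's Law: L = lambda * W
= 6.7700 * 2.8300
= 19.1591

19.1591


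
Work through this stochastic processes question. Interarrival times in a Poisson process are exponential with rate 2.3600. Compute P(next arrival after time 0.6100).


P(X > t) = exp(-lambda * t)
= exp(-2.3600 * 0.6100)
= exp(-1.4396) = 0.2370

0.2370


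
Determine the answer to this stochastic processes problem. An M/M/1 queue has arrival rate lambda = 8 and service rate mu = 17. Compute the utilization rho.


rho = lambda/mu
= 8/17
= 0.4706

0.4706


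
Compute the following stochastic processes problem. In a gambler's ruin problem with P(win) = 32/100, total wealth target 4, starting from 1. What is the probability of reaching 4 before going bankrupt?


Gambler's ruin formula:
r = q/p = 0.6800/0.3200 = 2.1250
P(win) = (1 - r^i)/(1 - r^N)
= (1 - 2.1250^1)/(1 - 2.1250^4)
= 0.0580

0.0580


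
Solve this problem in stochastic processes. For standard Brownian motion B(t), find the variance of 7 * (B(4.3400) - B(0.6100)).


Var(alpha*(B(t)-B(s))) = alpha^2 * (t-s)
= 7^2 * (4.3400 - 0.6100)
= 49 * 3.7300
= 182.7700

182.7700


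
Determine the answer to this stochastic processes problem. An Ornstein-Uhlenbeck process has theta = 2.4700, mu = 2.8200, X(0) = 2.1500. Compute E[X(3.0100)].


E[X(t)] = mu + (X(0) - mu)*exp(-theta*t)
= 2.8200 + (2.1500 - 2.8200)*exp(-2.4700*3.0100)
= 2.8200 + -0.6700 * 5.9041e-04
= 2.8196

2.8196


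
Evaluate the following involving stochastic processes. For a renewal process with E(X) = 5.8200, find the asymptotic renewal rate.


Long-run renewal rate = 1/E(X)
= 1/5.8200
= 0.1718

0.1718


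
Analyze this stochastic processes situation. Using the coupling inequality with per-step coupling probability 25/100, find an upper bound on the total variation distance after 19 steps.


TV distance bound <= (1-delta)^n
= (1 - 0.2500)^19
= 0.7500^19
= 0.0042

0.0042


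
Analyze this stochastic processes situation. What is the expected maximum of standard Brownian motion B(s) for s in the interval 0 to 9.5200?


E(max B(s)) = sqrt(2t/pi)
= sqrt(2*9.5200/pi)
= sqrt(6.0606)
= 2.4618

2.4618


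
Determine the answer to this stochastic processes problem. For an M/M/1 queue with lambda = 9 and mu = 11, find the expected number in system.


rho = 9/11 = 0.8182
L = rho/(1-rho)
= 0.8182/0.1818
= 4.5000

4.5000


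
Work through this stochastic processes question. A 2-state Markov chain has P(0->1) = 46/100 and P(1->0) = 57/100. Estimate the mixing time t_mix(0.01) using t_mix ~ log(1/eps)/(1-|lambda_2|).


lambda_2 = |1 - p01 - p10| = |1 - 0.4600 - 0.5700| = 0.0300
t_mix ~ log(1/eps)/(1 - |lambda_2|)
= log(100)/(1 - 0.0300) = 4.6052/0.9700
= 4.7476

4.7476


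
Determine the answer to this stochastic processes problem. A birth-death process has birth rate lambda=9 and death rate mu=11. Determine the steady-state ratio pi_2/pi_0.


For birth-death process, pi_n/pi_0 = (lambda/mu)^n
= (9/11)^2
= 0.6694

0.6694


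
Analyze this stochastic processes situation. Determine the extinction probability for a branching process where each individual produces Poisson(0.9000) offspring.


Since mu = 0.9000 <= 1, extinction probability = 1.

1.0000


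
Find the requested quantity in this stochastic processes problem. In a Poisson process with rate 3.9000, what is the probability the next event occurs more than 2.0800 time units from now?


P(X > t) = exp(-lambda * t)
= exp(-3.9000 * 2.0800)
= exp(-8.1120) = 2.9992e-04

2.9992e-04


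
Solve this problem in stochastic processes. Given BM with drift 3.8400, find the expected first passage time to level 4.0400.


Expected first passage time = a/mu
= 4.0400/3.8400
= 1.0521

1.0521


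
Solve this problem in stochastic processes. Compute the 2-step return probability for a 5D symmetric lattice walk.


P(return in 2 steps) = P(reverse first step) = 1/(2d)
= 1/10
= 0.1000

0.1000


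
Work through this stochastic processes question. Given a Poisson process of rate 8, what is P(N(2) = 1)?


P(N(t)=k) = (lambda*t)^k * exp(-lambda*t) / k!
lambda*t = 16
= 16^1 * exp(-16) / 1!
= 16 * 1.1254e-07 / 1
= 1.8006e-06

1.8006e-06


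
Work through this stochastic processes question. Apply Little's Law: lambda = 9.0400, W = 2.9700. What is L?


Little's Law: L = lambda * W
= 9.0400 * 2.9700
= 26.8488

26.8488


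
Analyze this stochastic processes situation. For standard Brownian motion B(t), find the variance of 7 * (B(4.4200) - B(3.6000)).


Var(alpha*(B(t)-B(s))) = alpha^2 * (t-s)
= 7^2 * (4.4200 - 3.6000)
= 49 * 0.8200
= 40.1800

40.1800


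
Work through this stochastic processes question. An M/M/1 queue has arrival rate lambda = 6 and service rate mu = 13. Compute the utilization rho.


rho = lambda/mu
= 6/13
= 0.4615

0.4615


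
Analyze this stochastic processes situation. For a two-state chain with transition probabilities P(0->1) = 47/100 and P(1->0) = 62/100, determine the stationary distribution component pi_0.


Stationary distribution: pi_0 = p10/(p01+p10), pi_1 = p01/(p01+p10)
p01 = 0.4700, p10 = 0.6200
pi_0 = 0.5688

0.5688


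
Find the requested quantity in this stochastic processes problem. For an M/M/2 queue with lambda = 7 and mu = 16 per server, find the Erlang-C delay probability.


a = lambda/mu = 0.4375
rho = a/c = 0.2188
Erlang-C formula applied:
C(c,a) = 0.0785

0.0785


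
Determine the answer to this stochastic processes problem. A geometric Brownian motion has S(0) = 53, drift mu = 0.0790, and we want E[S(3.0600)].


E[S(t)] = S(0) * exp(mu * t)
= 53 * exp(0.0790 * 3.0600)
= 53 * 1.2735
= 67.4935

67.4935


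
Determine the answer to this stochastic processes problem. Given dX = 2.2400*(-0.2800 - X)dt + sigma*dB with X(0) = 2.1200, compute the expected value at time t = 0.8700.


E[X(t)] = mu + (X(0) - mu)*exp(-theta*t)
= -0.2800 + (2.1200 - -0.2800)*exp(-2.2400*0.8700)
= -0.2800 + 2.4000 * 0.1424
= 0.0619

0.0619


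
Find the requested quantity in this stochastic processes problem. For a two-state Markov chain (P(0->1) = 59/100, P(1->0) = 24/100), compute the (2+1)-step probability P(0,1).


P^3 = P^2 * P^1
Computing via matrix multiplication of the transition matrix.
Entry (0,1) of P^3 = 0.7074

0.7074


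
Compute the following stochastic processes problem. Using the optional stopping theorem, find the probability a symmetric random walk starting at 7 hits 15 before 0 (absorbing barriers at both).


By optional stopping theorem: E(M at tau) = M(0) = 7
P(hit 15)*15 + P(hit 0)*0 = 7
P(hit 15) = (7 - 0)/(15 - 0) = 7/15 = 0.4667

0.4667


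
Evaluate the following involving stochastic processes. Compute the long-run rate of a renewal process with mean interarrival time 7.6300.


Long-run renewal rate = 1/E(X)
= 1/7.6300
= 0.1311

0.1311


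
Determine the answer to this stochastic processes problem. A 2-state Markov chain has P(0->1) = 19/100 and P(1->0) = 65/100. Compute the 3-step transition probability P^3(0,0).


Computing P^3 by matrix multiplication.
P = [[0.8100, 0.1900], [0.6500, 0.3500]]
After raising P to the power 3:
P^3(0,0) = 0.7747

0.7747


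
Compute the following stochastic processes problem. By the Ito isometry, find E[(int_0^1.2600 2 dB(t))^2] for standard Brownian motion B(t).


By Ito isometry: E[(int f dB)^2] = int f^2 dt
= 2^2 * 1.2600
= 4 * 1.2600 = 5.0400

5.0400


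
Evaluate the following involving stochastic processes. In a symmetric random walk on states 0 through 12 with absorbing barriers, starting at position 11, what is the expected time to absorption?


For symmetric RW on 0,...,N with absorbing barriers, E(i) = i*(N-i)
E(11) = 11 * 1 = 11

11


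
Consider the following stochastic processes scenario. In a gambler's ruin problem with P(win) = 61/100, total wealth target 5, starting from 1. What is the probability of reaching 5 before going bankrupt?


Gambler's ruin formula:
r = q/p = 0.3900/0.6100 = 0.6393
P(win) = (1 - r^i)/(1 - r^N)
= (1 - 0.6393^1)/(1 - 0.6393^5)
= 0.4038

0.4038


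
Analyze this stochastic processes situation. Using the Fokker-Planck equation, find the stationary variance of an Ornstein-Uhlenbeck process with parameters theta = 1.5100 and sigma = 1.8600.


Stationary variance = sigma^2 / (2*theta)
= 1.8600^2 / (2*1.5100)
= 3.4596 / 3.0200
= 1.1456

1.1456


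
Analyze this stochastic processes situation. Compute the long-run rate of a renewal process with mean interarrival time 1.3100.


Long-run renewal rate = 1/E(X)
= 1/1.3100
= 0.7634

0.7634


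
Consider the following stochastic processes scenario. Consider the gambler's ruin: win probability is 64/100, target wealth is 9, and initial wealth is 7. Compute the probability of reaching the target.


Gambler's ruin formula:
r = q/p = 0.3600/0.6400 = 0.5625
P(win) = (1 - r^i)/(1 - r^N)
= (1 - 0.5625^7)/(1 - 0.5625^9)
= 0.9878

0.9878


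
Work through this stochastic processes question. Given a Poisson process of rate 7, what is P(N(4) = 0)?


P(N(t)=k) = (lambda*t)^k * exp(-lambda*t) / k!
lambda*t = 28
= 28^0 * exp(-28) / 0!
= 1 * 6.9144e-13 / 1
= 6.9144e-13

6.9144e-13


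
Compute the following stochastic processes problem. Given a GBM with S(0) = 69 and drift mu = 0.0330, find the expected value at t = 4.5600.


E[S(t)] = S(0) * exp(mu * t)
= 69 * exp(0.0330 * 4.5600)
= 69 * 1.1624
= 80.2051

80.2051


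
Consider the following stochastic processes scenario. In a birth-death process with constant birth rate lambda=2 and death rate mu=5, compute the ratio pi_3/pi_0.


For birth-death process, pi_n/pi_0 = (lambda/mu)^n
= (2/5)^3
= 0.0640

0.0640


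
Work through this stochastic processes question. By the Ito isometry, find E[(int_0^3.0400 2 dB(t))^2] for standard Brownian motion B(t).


By Ito isometry: E[(int f dB)^2] = int f^2 dt
= 2^2 * 3.0400
= 4 * 3.0400 = 12.1600

12.1600


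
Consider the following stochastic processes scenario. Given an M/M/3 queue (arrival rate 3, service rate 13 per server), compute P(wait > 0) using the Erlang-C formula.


a = lambda/mu = 0.2308
rho = a/c = 0.0769
Erlang-C formula applied:
C(c,a) = 0.0018

0.0018


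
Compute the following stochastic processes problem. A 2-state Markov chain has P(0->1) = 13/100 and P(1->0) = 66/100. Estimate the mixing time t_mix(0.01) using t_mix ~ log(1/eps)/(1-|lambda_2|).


lambda_2 = |1 - p01 - p10| = |1 - 0.1300 - 0.6600| = 0.2100
t_mix ~ log(1/eps)/(1 - |lambda_2|)
= log(100)/(1 - 0.2100) = 4.6052/0.7900
= 5.8293

5.8293


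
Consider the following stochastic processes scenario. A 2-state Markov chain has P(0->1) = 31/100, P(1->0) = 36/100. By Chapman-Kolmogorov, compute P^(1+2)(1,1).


P^3 = P^1 * P^2
Computing via matrix multiplication of the transition matrix.
Entry (1,1) of P^3 = 0.4820

0.4820


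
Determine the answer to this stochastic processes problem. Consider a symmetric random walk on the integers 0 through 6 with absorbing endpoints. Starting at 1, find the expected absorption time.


For symmetric RW on 0,...,N with absorbing barriers, E(i) = i*(N-i)
E(1) = 1 * 5 = 5

5


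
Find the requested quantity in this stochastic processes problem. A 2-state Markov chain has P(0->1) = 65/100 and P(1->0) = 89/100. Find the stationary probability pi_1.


Stationary distribution: pi_0 = p10/(p01+p10), pi_1 = p01/(p01+p10)
p01 = 0.6500, p10 = 0.8900
pi_1 = 0.4221

0.4221


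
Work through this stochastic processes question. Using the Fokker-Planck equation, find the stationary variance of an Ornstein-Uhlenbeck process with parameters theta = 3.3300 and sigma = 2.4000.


Stationary variance = sigma^2 / (2*theta)
= 2.4000^2 / (2*3.3300)
= 5.7600 / 6.6600
= 0.8649

0.8649


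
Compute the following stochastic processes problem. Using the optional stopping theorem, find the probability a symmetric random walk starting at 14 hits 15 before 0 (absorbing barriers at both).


By optional stopping theorem: E(M at tau) = M(0) = 14
P(hit 15)*15 + P(hit 0)*0 = 14
P(hit 15) = (14 - 0)/(15 - 0) = 14/15 = 0.9333

0.9333


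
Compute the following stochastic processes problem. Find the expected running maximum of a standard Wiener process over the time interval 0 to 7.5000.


E(max B(s)) = sqrt(2t/pi)
= sqrt(2*7.5000/pi)
= sqrt(4.7746)
= 2.1851

2.1851


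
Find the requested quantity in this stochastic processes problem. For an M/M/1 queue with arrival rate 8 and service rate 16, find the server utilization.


rho = lambda/mu
= 8/16
= 0.5000

0.5000


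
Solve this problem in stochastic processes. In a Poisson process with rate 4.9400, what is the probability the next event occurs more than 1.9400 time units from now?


P(X > t) = exp(-lambda * t)
= exp(-4.9400 * 1.9400)
= exp(-9.5836) = 6.8849e-05

6.8849e-05


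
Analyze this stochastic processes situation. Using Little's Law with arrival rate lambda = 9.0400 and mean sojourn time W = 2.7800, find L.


Little's Law: L = lambda * W
= 9.0400 * 2.7800
= 25.1312

25.1312


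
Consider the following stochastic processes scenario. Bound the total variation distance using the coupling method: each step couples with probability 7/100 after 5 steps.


TV distance bound <= (1-delta)^n
= (1 - 0.0700)^5
= 0.9300^5
= 0.6957

0.6957


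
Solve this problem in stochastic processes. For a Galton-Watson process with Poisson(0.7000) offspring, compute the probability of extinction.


Since mu = 0.7000 <= 1, extinction probability = 1.

1.0000


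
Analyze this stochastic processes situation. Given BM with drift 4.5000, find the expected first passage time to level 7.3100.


Expected first passage time = a/mu
= 7.3100/4.5000
= 1.6244

1.6244


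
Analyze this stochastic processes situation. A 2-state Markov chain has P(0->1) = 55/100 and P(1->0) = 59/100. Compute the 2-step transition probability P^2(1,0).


Computing P^2 by matrix multiplication.
P = [[0.4500, 0.5500], [0.5900, 0.4100]]
After raising P to the power 2:
P^2(1,0) = 0.5074

0.5074


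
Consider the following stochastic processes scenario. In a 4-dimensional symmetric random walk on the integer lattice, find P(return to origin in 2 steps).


P(return in 2 steps) = P(reverse first step) = 1/(2d)
= 1/8
= 0.1250

0.1250


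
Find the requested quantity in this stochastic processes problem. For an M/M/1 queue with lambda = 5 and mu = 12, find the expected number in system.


rho = 5/12 = 0.4167
L = rho/(1-rho)
= 0.4167/0.5833
= 0.7143

0.7143


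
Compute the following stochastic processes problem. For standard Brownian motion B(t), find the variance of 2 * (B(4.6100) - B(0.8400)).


Var(alpha*(B(t)-B(s))) = alpha^2 * (t-s)
= 2^2 * (4.6100 - 0.8400)
= 4 * 3.7700
= 15.0800

15.0800


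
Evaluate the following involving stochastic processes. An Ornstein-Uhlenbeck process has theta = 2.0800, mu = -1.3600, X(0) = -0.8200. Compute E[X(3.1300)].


E[X(t)] = mu + (X(0) - mu)*exp(-theta*t)
= -1.3600 + (-0.8200 - -1.3600)*exp(-2.0800*3.1300)
= -1.3600 + 0.5400 * 0.0015
= -1.3592

-1.3592


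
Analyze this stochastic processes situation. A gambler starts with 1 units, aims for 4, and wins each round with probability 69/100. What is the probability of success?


Gambler's ruin formula:
r = q/p = 0.3100/0.6900 = 0.4493
P(win) = (1 - r^i)/(1 - r^N)
= (1 - 0.4493^1)/(1 - 0.4493^4)
= 0.5741

0.5741


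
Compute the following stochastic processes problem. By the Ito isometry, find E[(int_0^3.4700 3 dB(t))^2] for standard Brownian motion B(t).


By Ito isometry: E[(int f dB)^2] = int f^2 dt
= 3^2 * 3.4700
= 9 * 3.4700 = 31.2300

31.2300


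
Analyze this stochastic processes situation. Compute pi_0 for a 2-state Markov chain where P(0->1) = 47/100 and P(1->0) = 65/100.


Stationary distribution: pi_0 = p10/(p01+p10), pi_1 = p01/(p01+p10)
p01 = 0.4700, p10 = 0.6500
pi_0 = 0.5804

0.5804


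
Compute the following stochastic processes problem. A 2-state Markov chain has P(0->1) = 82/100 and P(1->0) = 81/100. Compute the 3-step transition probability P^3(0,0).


Computing P^3 by matrix multiplication.
P = [[0.1800, 0.8200], [0.8100, 0.1900]]
After raising P to the power 3:
P^3(0,0) = 0.3711

0.3711


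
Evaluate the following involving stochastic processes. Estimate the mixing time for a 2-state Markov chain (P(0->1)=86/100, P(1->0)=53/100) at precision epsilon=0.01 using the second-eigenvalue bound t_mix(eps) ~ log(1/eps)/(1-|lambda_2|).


lambda_2 = |1 - p01 - p10| = |1 - 0.8600 - 0.5300| = 0.3900
t_mix ~ log(1/eps)/(1 - |lambda_2|)
= log(100)/(1 - 0.3900) = 4.6052/0.6100
= 7.5495

7.5495


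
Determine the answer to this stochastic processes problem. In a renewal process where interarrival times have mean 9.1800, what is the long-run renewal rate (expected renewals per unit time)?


Long-run renewal rate = 1/E(X)
= 1/9.1800
= 0.1089

0.1089
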